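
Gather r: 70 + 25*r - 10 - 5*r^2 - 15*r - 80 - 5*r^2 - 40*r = -10*r^2 - 30*r - 20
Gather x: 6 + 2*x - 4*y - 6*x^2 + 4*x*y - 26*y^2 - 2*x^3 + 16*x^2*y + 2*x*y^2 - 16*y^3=-2*x^3 + x^2*(16*y - 6) + x*(2*y^2 + 4*y + 2) - 16*y^3 - 26*y^2 - 4*y + 6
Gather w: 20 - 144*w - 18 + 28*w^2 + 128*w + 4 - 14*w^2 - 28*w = 14*w^2 - 44*w + 6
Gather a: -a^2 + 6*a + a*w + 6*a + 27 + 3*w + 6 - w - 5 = -a^2 + a*(w + 12) + 2*w + 28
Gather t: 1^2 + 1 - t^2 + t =-t^2 + t + 2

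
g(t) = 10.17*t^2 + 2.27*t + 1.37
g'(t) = 20.34*t + 2.27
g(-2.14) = 43.09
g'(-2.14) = -41.26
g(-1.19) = 13.07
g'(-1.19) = -21.93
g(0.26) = 2.65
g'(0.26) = 7.56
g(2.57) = 74.38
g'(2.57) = 54.54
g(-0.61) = 3.77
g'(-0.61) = -10.14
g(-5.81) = 331.48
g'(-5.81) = -115.91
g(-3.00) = 86.09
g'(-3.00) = -58.75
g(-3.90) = 147.20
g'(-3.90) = -77.06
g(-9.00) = 804.71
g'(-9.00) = -180.79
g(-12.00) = 1438.61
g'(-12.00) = -241.81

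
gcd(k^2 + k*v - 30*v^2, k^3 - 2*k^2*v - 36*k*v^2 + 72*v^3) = k + 6*v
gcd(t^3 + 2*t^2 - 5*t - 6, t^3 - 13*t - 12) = t^2 + 4*t + 3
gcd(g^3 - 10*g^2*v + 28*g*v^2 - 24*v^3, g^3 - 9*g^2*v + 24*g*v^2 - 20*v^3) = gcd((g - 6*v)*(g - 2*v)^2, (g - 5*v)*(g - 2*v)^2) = g^2 - 4*g*v + 4*v^2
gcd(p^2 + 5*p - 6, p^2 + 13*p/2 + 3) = p + 6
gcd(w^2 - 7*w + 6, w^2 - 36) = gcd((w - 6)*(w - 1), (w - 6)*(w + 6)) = w - 6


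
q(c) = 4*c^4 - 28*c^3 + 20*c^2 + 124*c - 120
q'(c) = 16*c^3 - 84*c^2 + 40*c + 124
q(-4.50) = 3918.75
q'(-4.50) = -3215.00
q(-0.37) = -161.65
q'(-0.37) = 96.89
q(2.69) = 22.70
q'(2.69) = -64.79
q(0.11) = -106.15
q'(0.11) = 127.40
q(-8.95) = 46111.58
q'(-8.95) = -18433.29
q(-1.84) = -60.17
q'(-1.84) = -333.66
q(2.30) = 42.26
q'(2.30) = -33.69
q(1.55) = 39.07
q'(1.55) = 43.77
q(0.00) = -120.00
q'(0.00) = 124.00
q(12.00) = 38808.00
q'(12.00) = 16156.00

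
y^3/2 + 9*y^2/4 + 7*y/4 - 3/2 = (y/2 + 1)*(y - 1/2)*(y + 3)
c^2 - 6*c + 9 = (c - 3)^2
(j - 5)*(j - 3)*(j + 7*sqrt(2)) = j^3 - 8*j^2 + 7*sqrt(2)*j^2 - 56*sqrt(2)*j + 15*j + 105*sqrt(2)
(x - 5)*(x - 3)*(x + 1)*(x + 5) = x^4 - 2*x^3 - 28*x^2 + 50*x + 75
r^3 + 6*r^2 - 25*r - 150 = (r - 5)*(r + 5)*(r + 6)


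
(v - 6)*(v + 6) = v^2 - 36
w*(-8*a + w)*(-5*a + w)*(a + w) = 40*a^3*w + 27*a^2*w^2 - 12*a*w^3 + w^4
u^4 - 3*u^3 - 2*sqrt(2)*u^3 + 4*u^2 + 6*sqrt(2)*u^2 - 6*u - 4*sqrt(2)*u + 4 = (u - 2)*(u - 1)*(u - sqrt(2))^2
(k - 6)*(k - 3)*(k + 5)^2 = k^4 + k^3 - 47*k^2 - 45*k + 450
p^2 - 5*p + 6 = (p - 3)*(p - 2)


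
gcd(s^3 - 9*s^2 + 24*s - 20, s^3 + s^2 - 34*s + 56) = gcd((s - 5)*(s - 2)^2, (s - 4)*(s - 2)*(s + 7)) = s - 2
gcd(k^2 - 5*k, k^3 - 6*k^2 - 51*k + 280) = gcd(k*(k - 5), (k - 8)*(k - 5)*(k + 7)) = k - 5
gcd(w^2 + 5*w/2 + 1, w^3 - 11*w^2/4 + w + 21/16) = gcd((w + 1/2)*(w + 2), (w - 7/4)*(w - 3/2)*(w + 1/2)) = w + 1/2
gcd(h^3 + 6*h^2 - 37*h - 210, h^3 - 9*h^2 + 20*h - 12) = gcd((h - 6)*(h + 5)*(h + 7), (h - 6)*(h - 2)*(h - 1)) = h - 6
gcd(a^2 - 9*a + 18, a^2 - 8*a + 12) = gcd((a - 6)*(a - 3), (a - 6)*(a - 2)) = a - 6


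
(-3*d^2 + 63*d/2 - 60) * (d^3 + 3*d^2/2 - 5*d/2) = -3*d^5 + 27*d^4 - 21*d^3/4 - 675*d^2/4 + 150*d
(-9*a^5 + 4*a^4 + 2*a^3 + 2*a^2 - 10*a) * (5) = -45*a^5 + 20*a^4 + 10*a^3 + 10*a^2 - 50*a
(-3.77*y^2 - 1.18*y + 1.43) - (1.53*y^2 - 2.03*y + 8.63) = -5.3*y^2 + 0.85*y - 7.2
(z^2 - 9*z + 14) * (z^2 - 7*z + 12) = z^4 - 16*z^3 + 89*z^2 - 206*z + 168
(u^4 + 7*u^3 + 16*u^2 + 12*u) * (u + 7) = u^5 + 14*u^4 + 65*u^3 + 124*u^2 + 84*u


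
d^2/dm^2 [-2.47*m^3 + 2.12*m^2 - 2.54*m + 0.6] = 4.24 - 14.82*m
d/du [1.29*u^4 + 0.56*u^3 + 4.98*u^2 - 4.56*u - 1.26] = 5.16*u^3 + 1.68*u^2 + 9.96*u - 4.56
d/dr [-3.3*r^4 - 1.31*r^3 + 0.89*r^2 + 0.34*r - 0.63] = -13.2*r^3 - 3.93*r^2 + 1.78*r + 0.34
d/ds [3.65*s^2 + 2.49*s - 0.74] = 7.3*s + 2.49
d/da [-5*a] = -5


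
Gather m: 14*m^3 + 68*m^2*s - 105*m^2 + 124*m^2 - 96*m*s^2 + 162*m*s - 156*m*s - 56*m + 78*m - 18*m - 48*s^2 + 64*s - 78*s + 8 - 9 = 14*m^3 + m^2*(68*s + 19) + m*(-96*s^2 + 6*s + 4) - 48*s^2 - 14*s - 1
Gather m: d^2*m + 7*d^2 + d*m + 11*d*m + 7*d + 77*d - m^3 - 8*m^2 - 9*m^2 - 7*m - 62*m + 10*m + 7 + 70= 7*d^2 + 84*d - m^3 - 17*m^2 + m*(d^2 + 12*d - 59) + 77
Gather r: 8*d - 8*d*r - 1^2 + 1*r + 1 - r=-8*d*r + 8*d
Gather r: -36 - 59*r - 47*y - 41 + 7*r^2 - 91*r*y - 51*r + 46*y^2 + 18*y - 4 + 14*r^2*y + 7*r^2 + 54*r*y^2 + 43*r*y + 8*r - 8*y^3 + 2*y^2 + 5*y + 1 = r^2*(14*y + 14) + r*(54*y^2 - 48*y - 102) - 8*y^3 + 48*y^2 - 24*y - 80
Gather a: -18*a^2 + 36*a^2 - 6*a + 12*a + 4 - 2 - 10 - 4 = 18*a^2 + 6*a - 12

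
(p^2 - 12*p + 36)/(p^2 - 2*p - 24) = (p - 6)/(p + 4)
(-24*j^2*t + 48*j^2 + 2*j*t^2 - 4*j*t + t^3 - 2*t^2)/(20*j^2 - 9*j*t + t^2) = (6*j*t - 12*j + t^2 - 2*t)/(-5*j + t)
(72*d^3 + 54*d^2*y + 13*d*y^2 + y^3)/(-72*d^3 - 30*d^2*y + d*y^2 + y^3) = (6*d + y)/(-6*d + y)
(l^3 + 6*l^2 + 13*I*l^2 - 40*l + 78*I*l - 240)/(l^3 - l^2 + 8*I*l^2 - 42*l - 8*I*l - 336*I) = (l + 5*I)/(l - 7)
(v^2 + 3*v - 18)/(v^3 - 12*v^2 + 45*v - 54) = (v + 6)/(v^2 - 9*v + 18)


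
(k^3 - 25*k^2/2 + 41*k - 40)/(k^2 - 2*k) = k - 21/2 + 20/k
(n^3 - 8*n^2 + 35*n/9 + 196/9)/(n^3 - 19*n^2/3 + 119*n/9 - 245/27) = 3*(3*n^2 - 17*n - 28)/(9*n^2 - 36*n + 35)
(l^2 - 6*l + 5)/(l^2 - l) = (l - 5)/l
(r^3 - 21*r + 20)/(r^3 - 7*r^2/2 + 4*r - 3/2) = 2*(r^2 + r - 20)/(2*r^2 - 5*r + 3)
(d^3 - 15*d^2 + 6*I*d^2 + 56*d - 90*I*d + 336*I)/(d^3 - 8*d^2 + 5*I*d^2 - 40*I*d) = (d^2 + d*(-7 + 6*I) - 42*I)/(d*(d + 5*I))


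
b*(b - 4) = b^2 - 4*b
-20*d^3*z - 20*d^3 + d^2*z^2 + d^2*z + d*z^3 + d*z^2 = (-4*d + z)*(5*d + z)*(d*z + d)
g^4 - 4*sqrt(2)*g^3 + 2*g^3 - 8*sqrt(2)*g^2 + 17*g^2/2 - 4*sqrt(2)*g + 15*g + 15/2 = (g + 1)^2*(g - 5*sqrt(2)/2)*(g - 3*sqrt(2)/2)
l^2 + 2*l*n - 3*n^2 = (l - n)*(l + 3*n)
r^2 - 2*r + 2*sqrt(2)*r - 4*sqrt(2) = (r - 2)*(r + 2*sqrt(2))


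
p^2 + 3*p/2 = p*(p + 3/2)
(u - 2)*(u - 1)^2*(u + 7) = u^4 + 3*u^3 - 23*u^2 + 33*u - 14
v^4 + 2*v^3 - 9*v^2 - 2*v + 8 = (v - 2)*(v - 1)*(v + 1)*(v + 4)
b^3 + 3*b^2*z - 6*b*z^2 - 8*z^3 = (b - 2*z)*(b + z)*(b + 4*z)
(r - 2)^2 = r^2 - 4*r + 4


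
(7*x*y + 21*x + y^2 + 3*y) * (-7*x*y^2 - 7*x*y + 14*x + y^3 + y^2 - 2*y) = -49*x^2*y^3 - 196*x^2*y^2 - 49*x^2*y + 294*x^2 + y^5 + 4*y^4 + y^3 - 6*y^2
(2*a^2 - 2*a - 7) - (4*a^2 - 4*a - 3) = -2*a^2 + 2*a - 4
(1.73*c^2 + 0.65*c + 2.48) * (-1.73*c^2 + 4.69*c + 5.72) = -2.9929*c^4 + 6.9892*c^3 + 8.6537*c^2 + 15.3492*c + 14.1856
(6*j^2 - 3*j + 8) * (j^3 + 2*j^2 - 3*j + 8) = 6*j^5 + 9*j^4 - 16*j^3 + 73*j^2 - 48*j + 64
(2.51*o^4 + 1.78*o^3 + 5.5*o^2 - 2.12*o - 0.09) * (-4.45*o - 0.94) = -11.1695*o^5 - 10.2804*o^4 - 26.1482*o^3 + 4.264*o^2 + 2.3933*o + 0.0846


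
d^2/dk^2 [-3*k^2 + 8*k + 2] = -6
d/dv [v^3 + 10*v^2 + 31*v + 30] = 3*v^2 + 20*v + 31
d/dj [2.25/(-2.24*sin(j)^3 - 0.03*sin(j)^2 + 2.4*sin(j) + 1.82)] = (15.12*sin(j)^2 + 0.135*sin(j) - 5.4)*cos(j)/(2.24*sin(j)^3 + 0.03*sin(j)^2 - 2.4*sin(j) - 1.82)^2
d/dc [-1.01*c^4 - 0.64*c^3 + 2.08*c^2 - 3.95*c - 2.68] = -4.04*c^3 - 1.92*c^2 + 4.16*c - 3.95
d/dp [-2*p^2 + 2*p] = 2 - 4*p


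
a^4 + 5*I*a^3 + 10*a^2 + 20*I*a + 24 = (a - 2*I)*(a - I)*(a + 2*I)*(a + 6*I)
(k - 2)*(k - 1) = k^2 - 3*k + 2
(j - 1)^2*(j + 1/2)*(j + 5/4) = j^4 - j^3/4 - 15*j^2/8 + j/2 + 5/8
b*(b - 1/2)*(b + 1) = b^3 + b^2/2 - b/2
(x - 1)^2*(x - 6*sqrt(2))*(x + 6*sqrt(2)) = x^4 - 2*x^3 - 71*x^2 + 144*x - 72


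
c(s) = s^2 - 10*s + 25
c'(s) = 2*s - 10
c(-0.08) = 25.81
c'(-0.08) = -10.16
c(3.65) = 1.82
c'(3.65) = -2.70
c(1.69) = 10.96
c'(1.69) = -6.62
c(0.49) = 20.34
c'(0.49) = -9.02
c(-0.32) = 28.30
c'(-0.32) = -10.64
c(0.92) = 16.65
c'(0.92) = -8.16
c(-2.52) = 56.55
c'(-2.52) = -15.04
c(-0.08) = 25.81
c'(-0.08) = -10.16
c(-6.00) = 121.00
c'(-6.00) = -22.00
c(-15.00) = 400.00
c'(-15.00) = -40.00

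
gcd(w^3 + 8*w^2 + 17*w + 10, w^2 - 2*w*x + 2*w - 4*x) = w + 2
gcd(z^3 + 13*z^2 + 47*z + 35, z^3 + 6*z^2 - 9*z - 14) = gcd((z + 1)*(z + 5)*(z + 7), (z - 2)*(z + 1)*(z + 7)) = z^2 + 8*z + 7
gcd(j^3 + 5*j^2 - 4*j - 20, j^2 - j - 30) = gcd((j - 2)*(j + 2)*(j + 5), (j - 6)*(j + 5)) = j + 5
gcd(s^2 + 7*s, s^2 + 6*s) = s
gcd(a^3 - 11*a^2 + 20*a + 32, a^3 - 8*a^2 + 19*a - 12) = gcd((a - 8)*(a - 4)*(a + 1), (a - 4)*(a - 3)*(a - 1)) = a - 4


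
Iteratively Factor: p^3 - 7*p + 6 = (p + 3)*(p^2 - 3*p + 2) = (p - 2)*(p + 3)*(p - 1)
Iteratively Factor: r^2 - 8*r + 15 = (r - 3)*(r - 5)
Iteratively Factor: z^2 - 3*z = (z - 3)*(z)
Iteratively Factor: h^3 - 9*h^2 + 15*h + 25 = (h - 5)*(h^2 - 4*h - 5) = (h - 5)*(h + 1)*(h - 5)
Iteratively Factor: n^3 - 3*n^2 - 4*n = (n - 4)*(n^2 + n) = (n - 4)*(n + 1)*(n)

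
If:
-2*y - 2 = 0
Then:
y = -1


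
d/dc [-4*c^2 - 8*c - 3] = -8*c - 8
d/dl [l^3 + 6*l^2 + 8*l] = 3*l^2 + 12*l + 8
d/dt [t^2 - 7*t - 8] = 2*t - 7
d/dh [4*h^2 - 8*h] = 8*h - 8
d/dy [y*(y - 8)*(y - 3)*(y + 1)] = 4*y^3 - 30*y^2 + 26*y + 24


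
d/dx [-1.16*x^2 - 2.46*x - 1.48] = -2.32*x - 2.46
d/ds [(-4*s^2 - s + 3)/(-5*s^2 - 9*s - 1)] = (31*s^2 + 38*s + 28)/(25*s^4 + 90*s^3 + 91*s^2 + 18*s + 1)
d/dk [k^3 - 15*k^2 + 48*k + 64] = 3*k^2 - 30*k + 48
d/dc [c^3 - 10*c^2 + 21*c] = 3*c^2 - 20*c + 21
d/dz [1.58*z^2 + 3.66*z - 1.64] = 3.16*z + 3.66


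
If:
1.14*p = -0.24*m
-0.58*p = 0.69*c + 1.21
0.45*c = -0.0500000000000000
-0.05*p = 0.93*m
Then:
No Solution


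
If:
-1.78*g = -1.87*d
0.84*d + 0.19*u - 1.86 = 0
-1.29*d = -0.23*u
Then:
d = 0.98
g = 1.03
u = 5.47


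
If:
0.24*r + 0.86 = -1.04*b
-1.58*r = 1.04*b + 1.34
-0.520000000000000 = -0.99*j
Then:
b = -0.74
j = 0.53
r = -0.36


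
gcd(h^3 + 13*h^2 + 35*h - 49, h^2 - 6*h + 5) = h - 1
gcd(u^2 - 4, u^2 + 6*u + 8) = u + 2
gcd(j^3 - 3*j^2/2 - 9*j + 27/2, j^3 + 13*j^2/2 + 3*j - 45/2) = j^2 + 3*j/2 - 9/2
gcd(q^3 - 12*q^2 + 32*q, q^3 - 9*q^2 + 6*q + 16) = q - 8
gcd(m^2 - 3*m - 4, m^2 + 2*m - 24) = m - 4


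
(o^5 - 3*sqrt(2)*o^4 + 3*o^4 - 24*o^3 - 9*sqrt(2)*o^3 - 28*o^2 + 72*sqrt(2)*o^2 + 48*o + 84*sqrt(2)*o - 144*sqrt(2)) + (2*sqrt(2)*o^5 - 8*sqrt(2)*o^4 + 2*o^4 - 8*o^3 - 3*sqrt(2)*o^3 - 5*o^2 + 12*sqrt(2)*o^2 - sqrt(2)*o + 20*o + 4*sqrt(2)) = o^5 + 2*sqrt(2)*o^5 - 11*sqrt(2)*o^4 + 5*o^4 - 32*o^3 - 12*sqrt(2)*o^3 - 33*o^2 + 84*sqrt(2)*o^2 + 68*o + 83*sqrt(2)*o - 140*sqrt(2)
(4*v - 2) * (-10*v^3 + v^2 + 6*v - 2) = -40*v^4 + 24*v^3 + 22*v^2 - 20*v + 4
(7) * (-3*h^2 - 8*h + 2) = -21*h^2 - 56*h + 14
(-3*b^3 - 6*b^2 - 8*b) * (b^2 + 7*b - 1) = -3*b^5 - 27*b^4 - 47*b^3 - 50*b^2 + 8*b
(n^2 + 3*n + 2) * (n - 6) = n^3 - 3*n^2 - 16*n - 12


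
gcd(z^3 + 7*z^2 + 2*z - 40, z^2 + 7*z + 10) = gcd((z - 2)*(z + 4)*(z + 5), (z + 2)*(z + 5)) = z + 5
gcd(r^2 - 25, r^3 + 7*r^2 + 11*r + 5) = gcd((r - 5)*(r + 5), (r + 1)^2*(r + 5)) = r + 5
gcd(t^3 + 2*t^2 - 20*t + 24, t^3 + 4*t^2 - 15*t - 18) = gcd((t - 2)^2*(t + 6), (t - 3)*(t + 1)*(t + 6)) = t + 6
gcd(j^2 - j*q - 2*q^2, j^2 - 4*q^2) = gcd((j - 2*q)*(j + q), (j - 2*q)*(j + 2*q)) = -j + 2*q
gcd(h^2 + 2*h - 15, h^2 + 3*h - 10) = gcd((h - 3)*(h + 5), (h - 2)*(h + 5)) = h + 5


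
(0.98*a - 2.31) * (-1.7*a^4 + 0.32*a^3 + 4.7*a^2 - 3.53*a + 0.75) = -1.666*a^5 + 4.2406*a^4 + 3.8668*a^3 - 14.3164*a^2 + 8.8893*a - 1.7325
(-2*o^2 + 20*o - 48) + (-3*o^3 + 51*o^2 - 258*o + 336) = -3*o^3 + 49*o^2 - 238*o + 288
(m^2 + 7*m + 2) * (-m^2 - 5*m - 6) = -m^4 - 12*m^3 - 43*m^2 - 52*m - 12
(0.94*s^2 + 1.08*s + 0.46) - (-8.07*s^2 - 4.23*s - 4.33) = 9.01*s^2 + 5.31*s + 4.79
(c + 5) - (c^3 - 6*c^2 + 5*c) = -c^3 + 6*c^2 - 4*c + 5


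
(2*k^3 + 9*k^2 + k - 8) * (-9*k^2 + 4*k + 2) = -18*k^5 - 73*k^4 + 31*k^3 + 94*k^2 - 30*k - 16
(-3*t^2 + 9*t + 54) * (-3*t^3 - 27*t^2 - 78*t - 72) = 9*t^5 + 54*t^4 - 171*t^3 - 1944*t^2 - 4860*t - 3888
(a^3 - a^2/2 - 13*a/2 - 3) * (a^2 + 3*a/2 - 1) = a^5 + a^4 - 33*a^3/4 - 49*a^2/4 + 2*a + 3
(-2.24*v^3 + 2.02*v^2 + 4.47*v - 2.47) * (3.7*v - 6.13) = -8.288*v^4 + 21.2052*v^3 + 4.1564*v^2 - 36.5401*v + 15.1411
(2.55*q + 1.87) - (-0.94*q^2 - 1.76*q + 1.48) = 0.94*q^2 + 4.31*q + 0.39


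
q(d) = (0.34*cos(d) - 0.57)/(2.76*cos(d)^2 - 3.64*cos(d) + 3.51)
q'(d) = (5.52*sin(d)*cos(d) - 3.64*sin(d))*(0.34*cos(d) - 0.57)/(2.76*cos(d)^2 - 3.64*cos(d) + 3.51)^2 - 0.34*sin(d)/(2.76*cos(d)^2 - 3.64*cos(d) + 3.51) = (0.9384*cos(d)^2 - 3.1464*cos(d) + 0.8814)*sin(d)/(7.6176*cos(d)^4 - 20.0928*cos(d)^3 + 32.6248*cos(d)^2 - 25.5528*cos(d) + 12.3201)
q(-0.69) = -0.13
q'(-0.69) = 0.11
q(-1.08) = -0.17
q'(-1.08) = 0.06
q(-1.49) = -0.17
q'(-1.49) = -0.06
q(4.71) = -0.16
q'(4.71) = -0.07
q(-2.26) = -0.11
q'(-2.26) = -0.05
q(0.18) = -0.09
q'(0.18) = -0.03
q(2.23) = -0.11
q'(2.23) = 0.05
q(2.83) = -0.09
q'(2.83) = 0.02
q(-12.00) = -0.12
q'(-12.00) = -0.10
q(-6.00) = -0.10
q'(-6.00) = -0.05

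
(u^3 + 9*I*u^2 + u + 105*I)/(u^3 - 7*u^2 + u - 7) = (u^3 + 9*I*u^2 + u + 105*I)/(u^3 - 7*u^2 + u - 7)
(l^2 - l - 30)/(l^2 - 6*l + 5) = (l^2 - l - 30)/(l^2 - 6*l + 5)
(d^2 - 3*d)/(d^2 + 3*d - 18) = d/(d + 6)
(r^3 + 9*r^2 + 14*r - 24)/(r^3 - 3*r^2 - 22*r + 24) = (r + 6)/(r - 6)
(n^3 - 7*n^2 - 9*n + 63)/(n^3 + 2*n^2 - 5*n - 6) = (n^2 - 10*n + 21)/(n^2 - n - 2)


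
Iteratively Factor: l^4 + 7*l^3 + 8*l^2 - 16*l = (l + 4)*(l^3 + 3*l^2 - 4*l) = (l + 4)^2*(l^2 - l) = l*(l + 4)^2*(l - 1)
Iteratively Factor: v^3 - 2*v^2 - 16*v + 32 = (v - 4)*(v^2 + 2*v - 8) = (v - 4)*(v - 2)*(v + 4)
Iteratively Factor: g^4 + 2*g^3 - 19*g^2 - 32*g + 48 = (g + 4)*(g^3 - 2*g^2 - 11*g + 12) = (g - 4)*(g + 4)*(g^2 + 2*g - 3) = (g - 4)*(g + 3)*(g + 4)*(g - 1)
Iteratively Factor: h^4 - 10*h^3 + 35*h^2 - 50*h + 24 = (h - 3)*(h^3 - 7*h^2 + 14*h - 8) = (h - 4)*(h - 3)*(h^2 - 3*h + 2) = (h - 4)*(h - 3)*(h - 2)*(h - 1)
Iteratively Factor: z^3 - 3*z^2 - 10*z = (z - 5)*(z^2 + 2*z) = (z - 5)*(z + 2)*(z)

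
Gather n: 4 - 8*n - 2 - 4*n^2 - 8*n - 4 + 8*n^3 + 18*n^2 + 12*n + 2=8*n^3 + 14*n^2 - 4*n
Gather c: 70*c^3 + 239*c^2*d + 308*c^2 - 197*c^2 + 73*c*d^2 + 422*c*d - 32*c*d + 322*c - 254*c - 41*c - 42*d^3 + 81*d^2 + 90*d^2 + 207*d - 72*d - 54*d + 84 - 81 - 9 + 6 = 70*c^3 + c^2*(239*d + 111) + c*(73*d^2 + 390*d + 27) - 42*d^3 + 171*d^2 + 81*d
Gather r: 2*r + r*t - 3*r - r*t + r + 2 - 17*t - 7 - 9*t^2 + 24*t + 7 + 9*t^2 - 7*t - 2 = 0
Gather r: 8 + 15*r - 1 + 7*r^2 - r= 7*r^2 + 14*r + 7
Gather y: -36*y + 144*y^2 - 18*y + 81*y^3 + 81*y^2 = 81*y^3 + 225*y^2 - 54*y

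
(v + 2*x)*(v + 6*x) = v^2 + 8*v*x + 12*x^2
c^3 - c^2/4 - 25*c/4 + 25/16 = (c - 5/2)*(c - 1/4)*(c + 5/2)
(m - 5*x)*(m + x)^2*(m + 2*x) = m^4 - m^3*x - 15*m^2*x^2 - 23*m*x^3 - 10*x^4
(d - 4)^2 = d^2 - 8*d + 16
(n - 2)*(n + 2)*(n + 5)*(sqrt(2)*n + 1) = sqrt(2)*n^4 + n^3 + 5*sqrt(2)*n^3 - 4*sqrt(2)*n^2 + 5*n^2 - 20*sqrt(2)*n - 4*n - 20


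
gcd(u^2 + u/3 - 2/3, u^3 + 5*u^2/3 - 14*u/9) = u - 2/3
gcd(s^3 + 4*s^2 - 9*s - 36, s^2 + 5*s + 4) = s + 4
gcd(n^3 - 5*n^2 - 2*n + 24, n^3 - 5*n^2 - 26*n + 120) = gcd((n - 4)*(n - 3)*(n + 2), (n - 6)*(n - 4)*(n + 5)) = n - 4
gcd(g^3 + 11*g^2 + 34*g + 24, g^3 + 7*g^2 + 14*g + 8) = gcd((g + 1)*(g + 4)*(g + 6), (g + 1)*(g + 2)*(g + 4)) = g^2 + 5*g + 4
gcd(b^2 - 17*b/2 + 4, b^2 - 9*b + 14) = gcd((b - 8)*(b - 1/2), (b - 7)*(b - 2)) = 1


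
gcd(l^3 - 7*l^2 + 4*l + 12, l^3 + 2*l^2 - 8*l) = l - 2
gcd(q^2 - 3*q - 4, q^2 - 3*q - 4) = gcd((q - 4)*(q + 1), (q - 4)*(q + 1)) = q^2 - 3*q - 4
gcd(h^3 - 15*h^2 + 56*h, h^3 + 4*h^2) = h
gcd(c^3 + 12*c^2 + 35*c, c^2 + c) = c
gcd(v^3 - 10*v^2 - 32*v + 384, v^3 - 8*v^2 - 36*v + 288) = v^2 - 2*v - 48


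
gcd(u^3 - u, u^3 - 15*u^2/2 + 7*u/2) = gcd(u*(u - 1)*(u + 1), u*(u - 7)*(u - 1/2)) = u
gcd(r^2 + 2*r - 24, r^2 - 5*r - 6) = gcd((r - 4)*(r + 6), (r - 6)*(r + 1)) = 1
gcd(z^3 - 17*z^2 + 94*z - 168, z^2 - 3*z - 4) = z - 4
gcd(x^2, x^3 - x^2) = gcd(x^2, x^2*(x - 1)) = x^2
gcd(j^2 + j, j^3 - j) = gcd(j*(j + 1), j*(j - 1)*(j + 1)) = j^2 + j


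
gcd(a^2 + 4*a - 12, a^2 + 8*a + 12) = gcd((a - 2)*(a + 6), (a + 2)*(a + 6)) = a + 6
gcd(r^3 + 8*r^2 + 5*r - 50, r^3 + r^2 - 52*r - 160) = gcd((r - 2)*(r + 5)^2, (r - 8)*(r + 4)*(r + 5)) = r + 5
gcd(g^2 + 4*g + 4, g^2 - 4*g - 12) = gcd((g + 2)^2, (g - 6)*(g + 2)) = g + 2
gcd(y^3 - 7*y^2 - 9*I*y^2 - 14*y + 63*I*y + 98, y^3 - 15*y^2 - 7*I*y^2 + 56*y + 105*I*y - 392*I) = y^2 + y*(-7 - 7*I) + 49*I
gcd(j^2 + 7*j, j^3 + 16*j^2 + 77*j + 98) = j + 7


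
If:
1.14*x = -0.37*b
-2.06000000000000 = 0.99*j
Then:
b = -3.08108108108108*x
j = -2.08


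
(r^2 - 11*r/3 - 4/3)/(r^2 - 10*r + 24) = (r + 1/3)/(r - 6)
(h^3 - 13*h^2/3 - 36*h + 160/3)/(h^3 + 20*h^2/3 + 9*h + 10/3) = (3*h^2 - 28*h + 32)/(3*h^2 + 5*h + 2)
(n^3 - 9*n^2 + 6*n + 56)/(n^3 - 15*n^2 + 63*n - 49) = (n^2 - 2*n - 8)/(n^2 - 8*n + 7)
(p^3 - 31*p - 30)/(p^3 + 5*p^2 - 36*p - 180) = (p + 1)/(p + 6)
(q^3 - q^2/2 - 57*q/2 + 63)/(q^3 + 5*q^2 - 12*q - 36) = (q - 7/2)/(q + 2)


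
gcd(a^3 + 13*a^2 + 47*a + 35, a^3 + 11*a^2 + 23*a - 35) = a^2 + 12*a + 35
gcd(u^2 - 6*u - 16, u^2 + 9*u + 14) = u + 2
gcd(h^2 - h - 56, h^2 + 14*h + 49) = h + 7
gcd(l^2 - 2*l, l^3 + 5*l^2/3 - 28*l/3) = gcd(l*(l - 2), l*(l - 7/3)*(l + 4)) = l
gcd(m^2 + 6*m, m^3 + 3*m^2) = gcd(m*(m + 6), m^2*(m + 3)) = m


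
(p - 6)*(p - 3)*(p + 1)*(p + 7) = p^4 - p^3 - 47*p^2 + 81*p + 126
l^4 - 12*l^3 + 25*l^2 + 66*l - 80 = (l - 8)*(l - 5)*(l - 1)*(l + 2)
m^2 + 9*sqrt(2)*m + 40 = (m + 4*sqrt(2))*(m + 5*sqrt(2))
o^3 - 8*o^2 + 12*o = o*(o - 6)*(o - 2)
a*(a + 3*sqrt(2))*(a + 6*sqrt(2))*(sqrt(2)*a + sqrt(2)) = sqrt(2)*a^4 + sqrt(2)*a^3 + 18*a^3 + 18*a^2 + 36*sqrt(2)*a^2 + 36*sqrt(2)*a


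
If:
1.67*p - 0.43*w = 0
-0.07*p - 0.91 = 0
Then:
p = -13.00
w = -50.49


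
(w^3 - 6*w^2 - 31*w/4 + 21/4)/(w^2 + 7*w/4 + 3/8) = 2*(2*w^2 - 15*w + 7)/(4*w + 1)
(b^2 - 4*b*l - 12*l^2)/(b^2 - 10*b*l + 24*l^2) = (b + 2*l)/(b - 4*l)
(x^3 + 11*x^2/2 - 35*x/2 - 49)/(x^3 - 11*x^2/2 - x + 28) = (x + 7)/(x - 4)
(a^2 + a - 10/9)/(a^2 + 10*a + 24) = (a^2 + a - 10/9)/(a^2 + 10*a + 24)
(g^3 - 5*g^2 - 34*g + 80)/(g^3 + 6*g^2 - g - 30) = (g - 8)/(g + 3)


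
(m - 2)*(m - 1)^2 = m^3 - 4*m^2 + 5*m - 2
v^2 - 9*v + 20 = (v - 5)*(v - 4)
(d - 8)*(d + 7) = d^2 - d - 56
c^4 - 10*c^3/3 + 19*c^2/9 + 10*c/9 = c*(c - 2)*(c - 5/3)*(c + 1/3)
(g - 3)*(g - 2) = g^2 - 5*g + 6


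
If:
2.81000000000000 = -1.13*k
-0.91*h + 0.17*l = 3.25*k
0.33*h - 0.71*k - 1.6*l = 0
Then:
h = 9.45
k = -2.49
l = 3.05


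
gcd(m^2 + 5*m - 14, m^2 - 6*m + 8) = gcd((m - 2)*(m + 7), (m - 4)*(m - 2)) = m - 2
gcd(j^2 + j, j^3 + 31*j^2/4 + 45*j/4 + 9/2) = j + 1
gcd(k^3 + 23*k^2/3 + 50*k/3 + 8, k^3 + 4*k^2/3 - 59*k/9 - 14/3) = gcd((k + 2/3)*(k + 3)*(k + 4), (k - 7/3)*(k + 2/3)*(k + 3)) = k^2 + 11*k/3 + 2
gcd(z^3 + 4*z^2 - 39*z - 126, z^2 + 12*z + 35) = z + 7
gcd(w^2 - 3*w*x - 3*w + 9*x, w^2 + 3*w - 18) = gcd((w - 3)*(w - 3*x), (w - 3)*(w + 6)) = w - 3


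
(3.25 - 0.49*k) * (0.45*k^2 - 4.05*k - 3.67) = -0.2205*k^3 + 3.447*k^2 - 11.3642*k - 11.9275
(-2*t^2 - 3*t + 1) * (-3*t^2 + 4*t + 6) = 6*t^4 + t^3 - 27*t^2 - 14*t + 6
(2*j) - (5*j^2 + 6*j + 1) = -5*j^2 - 4*j - 1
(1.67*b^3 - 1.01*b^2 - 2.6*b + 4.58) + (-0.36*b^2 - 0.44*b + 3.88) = 1.67*b^3 - 1.37*b^2 - 3.04*b + 8.46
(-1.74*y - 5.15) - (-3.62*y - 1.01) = 1.88*y - 4.14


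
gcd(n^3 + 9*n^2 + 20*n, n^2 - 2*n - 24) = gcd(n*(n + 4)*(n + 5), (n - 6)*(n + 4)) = n + 4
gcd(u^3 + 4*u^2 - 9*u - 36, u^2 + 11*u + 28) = u + 4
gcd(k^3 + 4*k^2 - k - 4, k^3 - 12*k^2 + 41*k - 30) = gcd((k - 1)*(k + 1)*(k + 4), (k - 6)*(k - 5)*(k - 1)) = k - 1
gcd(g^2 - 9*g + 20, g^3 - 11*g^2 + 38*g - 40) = g^2 - 9*g + 20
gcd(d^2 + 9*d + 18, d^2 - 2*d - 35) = 1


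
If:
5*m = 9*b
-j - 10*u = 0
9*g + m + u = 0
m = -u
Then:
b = -5*u/9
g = 0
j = -10*u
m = -u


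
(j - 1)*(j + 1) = j^2 - 1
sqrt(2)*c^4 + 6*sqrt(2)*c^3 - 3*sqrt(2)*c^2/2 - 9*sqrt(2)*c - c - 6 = (c + 6)*(c - sqrt(2))*(c + sqrt(2)/2)*(sqrt(2)*c + 1)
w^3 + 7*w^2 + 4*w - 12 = (w - 1)*(w + 2)*(w + 6)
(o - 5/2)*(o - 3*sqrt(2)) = o^2 - 3*sqrt(2)*o - 5*o/2 + 15*sqrt(2)/2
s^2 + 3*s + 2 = (s + 1)*(s + 2)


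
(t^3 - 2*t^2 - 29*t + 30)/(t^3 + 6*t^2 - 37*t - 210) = (t - 1)/(t + 7)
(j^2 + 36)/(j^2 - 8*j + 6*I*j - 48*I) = (j - 6*I)/(j - 8)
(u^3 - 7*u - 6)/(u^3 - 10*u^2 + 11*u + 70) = (u^2 - 2*u - 3)/(u^2 - 12*u + 35)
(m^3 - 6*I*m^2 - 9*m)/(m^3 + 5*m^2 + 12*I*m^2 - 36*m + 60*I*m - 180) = m*(m^2 - 6*I*m - 9)/(m^3 + m^2*(5 + 12*I) + 12*m*(-3 + 5*I) - 180)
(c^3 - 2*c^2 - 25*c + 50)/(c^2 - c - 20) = (c^2 + 3*c - 10)/(c + 4)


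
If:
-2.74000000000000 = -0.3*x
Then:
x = 9.13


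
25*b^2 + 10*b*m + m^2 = (5*b + m)^2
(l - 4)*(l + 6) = l^2 + 2*l - 24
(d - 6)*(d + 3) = d^2 - 3*d - 18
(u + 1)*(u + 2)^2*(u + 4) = u^4 + 9*u^3 + 28*u^2 + 36*u + 16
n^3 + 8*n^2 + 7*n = n*(n + 1)*(n + 7)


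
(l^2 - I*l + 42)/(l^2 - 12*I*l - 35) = (l + 6*I)/(l - 5*I)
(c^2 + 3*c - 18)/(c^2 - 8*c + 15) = (c + 6)/(c - 5)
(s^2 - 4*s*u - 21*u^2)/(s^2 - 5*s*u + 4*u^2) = (s^2 - 4*s*u - 21*u^2)/(s^2 - 5*s*u + 4*u^2)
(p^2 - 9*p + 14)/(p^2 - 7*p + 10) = (p - 7)/(p - 5)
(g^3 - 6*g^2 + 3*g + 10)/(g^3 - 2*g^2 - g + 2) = (g - 5)/(g - 1)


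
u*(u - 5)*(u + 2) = u^3 - 3*u^2 - 10*u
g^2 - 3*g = g*(g - 3)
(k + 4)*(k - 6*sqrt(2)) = k^2 - 6*sqrt(2)*k + 4*k - 24*sqrt(2)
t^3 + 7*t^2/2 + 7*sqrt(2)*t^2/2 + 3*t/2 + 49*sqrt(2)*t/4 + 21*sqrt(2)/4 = (t + 1/2)*(t + 3)*(t + 7*sqrt(2)/2)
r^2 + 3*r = r*(r + 3)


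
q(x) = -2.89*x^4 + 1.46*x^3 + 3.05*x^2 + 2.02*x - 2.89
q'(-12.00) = 20535.22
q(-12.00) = -62037.85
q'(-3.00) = 335.26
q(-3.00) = -255.01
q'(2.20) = -86.45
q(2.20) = -35.84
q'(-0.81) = 6.10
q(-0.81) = -4.55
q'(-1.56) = 47.05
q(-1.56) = -21.28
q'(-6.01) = 2633.03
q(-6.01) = -3992.28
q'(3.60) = -458.60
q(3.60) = -373.38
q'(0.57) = 4.78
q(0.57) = -0.78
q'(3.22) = -318.87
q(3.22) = -226.70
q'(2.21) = -87.88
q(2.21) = -36.71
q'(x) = -11.56*x^3 + 4.38*x^2 + 6.1*x + 2.02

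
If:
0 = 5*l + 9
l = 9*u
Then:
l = -9/5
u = -1/5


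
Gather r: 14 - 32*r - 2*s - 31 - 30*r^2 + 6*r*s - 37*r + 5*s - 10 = -30*r^2 + r*(6*s - 69) + 3*s - 27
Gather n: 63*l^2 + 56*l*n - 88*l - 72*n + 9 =63*l^2 - 88*l + n*(56*l - 72) + 9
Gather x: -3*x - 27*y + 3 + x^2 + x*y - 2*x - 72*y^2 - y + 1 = x^2 + x*(y - 5) - 72*y^2 - 28*y + 4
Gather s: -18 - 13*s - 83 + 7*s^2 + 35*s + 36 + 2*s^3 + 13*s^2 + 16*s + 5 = 2*s^3 + 20*s^2 + 38*s - 60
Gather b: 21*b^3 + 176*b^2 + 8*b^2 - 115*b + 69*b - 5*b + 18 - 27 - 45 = 21*b^3 + 184*b^2 - 51*b - 54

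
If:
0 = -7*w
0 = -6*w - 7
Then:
No Solution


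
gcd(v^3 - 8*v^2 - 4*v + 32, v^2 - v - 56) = v - 8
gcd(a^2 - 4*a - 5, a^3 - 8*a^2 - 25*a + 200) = a - 5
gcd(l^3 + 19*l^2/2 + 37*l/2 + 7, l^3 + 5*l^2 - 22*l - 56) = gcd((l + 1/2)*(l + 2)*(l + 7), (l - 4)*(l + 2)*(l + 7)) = l^2 + 9*l + 14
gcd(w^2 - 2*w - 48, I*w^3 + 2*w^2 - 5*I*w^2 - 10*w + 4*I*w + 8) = 1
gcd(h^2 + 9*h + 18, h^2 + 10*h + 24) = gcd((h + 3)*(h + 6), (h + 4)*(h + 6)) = h + 6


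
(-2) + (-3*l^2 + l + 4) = -3*l^2 + l + 2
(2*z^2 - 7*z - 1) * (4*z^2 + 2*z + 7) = 8*z^4 - 24*z^3 - 4*z^2 - 51*z - 7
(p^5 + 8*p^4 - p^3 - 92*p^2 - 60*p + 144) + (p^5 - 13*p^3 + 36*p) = 2*p^5 + 8*p^4 - 14*p^3 - 92*p^2 - 24*p + 144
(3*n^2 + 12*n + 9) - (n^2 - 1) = 2*n^2 + 12*n + 10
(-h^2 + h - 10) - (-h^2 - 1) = h - 9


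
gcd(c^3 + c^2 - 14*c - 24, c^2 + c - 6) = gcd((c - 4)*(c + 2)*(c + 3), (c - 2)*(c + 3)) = c + 3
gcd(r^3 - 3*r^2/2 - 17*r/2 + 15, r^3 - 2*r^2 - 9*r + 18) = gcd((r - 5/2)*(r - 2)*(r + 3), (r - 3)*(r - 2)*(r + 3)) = r^2 + r - 6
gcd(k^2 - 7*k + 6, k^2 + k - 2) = k - 1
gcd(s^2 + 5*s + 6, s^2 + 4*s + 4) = s + 2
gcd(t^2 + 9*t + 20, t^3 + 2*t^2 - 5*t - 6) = 1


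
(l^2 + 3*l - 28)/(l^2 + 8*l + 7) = (l - 4)/(l + 1)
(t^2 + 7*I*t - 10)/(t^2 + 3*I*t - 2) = (t + 5*I)/(t + I)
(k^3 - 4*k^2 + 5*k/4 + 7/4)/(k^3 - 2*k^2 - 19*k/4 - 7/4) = (k - 1)/(k + 1)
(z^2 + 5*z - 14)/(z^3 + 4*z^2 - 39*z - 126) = (z - 2)/(z^2 - 3*z - 18)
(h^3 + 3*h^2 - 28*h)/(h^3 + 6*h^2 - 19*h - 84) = h/(h + 3)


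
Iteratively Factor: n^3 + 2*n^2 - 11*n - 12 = (n - 3)*(n^2 + 5*n + 4) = (n - 3)*(n + 1)*(n + 4)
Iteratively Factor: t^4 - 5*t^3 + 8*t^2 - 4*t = (t - 1)*(t^3 - 4*t^2 + 4*t) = t*(t - 1)*(t^2 - 4*t + 4) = t*(t - 2)*(t - 1)*(t - 2)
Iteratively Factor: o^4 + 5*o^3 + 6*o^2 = (o + 3)*(o^3 + 2*o^2) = o*(o + 3)*(o^2 + 2*o) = o*(o + 2)*(o + 3)*(o)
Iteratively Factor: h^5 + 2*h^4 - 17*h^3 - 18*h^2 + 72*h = (h + 4)*(h^4 - 2*h^3 - 9*h^2 + 18*h) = (h + 3)*(h + 4)*(h^3 - 5*h^2 + 6*h) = h*(h + 3)*(h + 4)*(h^2 - 5*h + 6) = h*(h - 2)*(h + 3)*(h + 4)*(h - 3)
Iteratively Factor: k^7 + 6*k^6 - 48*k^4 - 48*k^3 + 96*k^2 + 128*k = (k + 2)*(k^6 + 4*k^5 - 8*k^4 - 32*k^3 + 16*k^2 + 64*k) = (k + 2)*(k + 4)*(k^5 - 8*k^3 + 16*k) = k*(k + 2)*(k + 4)*(k^4 - 8*k^2 + 16) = k*(k + 2)^2*(k + 4)*(k^3 - 2*k^2 - 4*k + 8) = k*(k - 2)*(k + 2)^2*(k + 4)*(k^2 - 4) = k*(k - 2)*(k + 2)^3*(k + 4)*(k - 2)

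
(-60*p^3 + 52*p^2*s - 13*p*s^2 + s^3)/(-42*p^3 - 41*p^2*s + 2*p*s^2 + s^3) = (10*p^2 - 7*p*s + s^2)/(7*p^2 + 8*p*s + s^2)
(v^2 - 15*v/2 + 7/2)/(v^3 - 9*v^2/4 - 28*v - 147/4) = 2*(2*v - 1)/(4*v^2 + 19*v + 21)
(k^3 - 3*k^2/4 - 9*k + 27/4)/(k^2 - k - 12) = (4*k^2 - 15*k + 9)/(4*(k - 4))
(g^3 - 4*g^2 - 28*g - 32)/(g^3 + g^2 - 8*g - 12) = (g - 8)/(g - 3)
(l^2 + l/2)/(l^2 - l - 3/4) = 2*l/(2*l - 3)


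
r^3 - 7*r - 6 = (r - 3)*(r + 1)*(r + 2)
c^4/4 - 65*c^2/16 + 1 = (c/4 + 1)*(c - 4)*(c - 1/2)*(c + 1/2)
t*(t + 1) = t^2 + t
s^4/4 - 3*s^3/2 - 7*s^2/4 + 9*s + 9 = (s/2 + 1/2)*(s/2 + 1)*(s - 6)*(s - 3)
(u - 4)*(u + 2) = u^2 - 2*u - 8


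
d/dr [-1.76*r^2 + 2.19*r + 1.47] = 2.19 - 3.52*r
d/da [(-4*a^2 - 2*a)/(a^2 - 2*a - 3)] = 2*(5*a^2 + 12*a + 3)/(a^4 - 4*a^3 - 2*a^2 + 12*a + 9)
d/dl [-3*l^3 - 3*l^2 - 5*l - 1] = -9*l^2 - 6*l - 5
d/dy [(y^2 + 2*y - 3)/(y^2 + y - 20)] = (-y^2 - 34*y - 37)/(y^4 + 2*y^3 - 39*y^2 - 40*y + 400)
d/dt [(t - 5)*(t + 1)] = 2*t - 4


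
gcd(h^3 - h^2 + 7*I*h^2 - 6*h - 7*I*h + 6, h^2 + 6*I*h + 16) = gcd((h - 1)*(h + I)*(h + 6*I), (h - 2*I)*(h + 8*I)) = 1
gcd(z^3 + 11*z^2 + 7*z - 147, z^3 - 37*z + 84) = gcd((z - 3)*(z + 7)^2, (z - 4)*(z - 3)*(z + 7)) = z^2 + 4*z - 21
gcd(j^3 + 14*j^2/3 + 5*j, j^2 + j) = j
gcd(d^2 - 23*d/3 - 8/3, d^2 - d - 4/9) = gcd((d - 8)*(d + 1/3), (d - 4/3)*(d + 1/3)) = d + 1/3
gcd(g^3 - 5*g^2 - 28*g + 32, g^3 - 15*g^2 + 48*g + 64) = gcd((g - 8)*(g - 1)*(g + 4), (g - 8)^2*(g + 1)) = g - 8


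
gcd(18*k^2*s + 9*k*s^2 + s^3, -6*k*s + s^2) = s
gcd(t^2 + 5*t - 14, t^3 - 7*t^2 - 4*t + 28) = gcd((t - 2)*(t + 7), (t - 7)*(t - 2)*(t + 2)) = t - 2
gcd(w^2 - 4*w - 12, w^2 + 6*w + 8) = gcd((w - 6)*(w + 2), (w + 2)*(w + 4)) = w + 2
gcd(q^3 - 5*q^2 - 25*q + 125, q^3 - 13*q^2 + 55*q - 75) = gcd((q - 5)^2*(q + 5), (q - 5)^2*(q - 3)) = q^2 - 10*q + 25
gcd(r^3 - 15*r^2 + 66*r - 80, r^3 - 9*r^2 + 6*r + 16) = r^2 - 10*r + 16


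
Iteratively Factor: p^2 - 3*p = (p - 3)*(p)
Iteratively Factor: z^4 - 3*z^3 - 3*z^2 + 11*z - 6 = (z - 1)*(z^3 - 2*z^2 - 5*z + 6) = (z - 1)*(z + 2)*(z^2 - 4*z + 3) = (z - 1)^2*(z + 2)*(z - 3)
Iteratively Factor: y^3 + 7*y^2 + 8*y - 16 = (y - 1)*(y^2 + 8*y + 16) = (y - 1)*(y + 4)*(y + 4)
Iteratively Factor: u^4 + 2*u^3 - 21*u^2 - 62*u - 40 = (u + 1)*(u^3 + u^2 - 22*u - 40) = (u + 1)*(u + 2)*(u^2 - u - 20) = (u + 1)*(u + 2)*(u + 4)*(u - 5)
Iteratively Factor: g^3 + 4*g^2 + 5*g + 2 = (g + 2)*(g^2 + 2*g + 1) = (g + 1)*(g + 2)*(g + 1)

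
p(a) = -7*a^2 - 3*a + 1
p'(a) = -14*a - 3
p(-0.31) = 1.26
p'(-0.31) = 1.34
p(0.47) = -1.96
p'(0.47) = -9.58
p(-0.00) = 1.00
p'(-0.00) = -3.00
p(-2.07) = -22.78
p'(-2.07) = 25.98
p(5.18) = -202.37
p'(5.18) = -75.52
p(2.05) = -34.57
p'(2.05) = -31.70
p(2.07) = -35.20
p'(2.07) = -31.98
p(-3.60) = -78.92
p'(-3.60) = 47.40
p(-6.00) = -233.00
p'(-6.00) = 81.00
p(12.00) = -1043.00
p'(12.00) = -171.00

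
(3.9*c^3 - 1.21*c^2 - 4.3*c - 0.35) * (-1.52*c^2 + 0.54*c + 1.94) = -5.928*c^5 + 3.9452*c^4 + 13.4486*c^3 - 4.1374*c^2 - 8.531*c - 0.679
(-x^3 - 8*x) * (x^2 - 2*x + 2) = -x^5 + 2*x^4 - 10*x^3 + 16*x^2 - 16*x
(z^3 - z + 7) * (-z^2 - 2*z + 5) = -z^5 - 2*z^4 + 6*z^3 - 5*z^2 - 19*z + 35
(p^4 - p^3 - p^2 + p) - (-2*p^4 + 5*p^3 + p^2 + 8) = 3*p^4 - 6*p^3 - 2*p^2 + p - 8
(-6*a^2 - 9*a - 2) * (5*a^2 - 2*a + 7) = -30*a^4 - 33*a^3 - 34*a^2 - 59*a - 14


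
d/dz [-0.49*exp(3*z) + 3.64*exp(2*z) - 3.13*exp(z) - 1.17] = (-1.47*exp(2*z) + 7.28*exp(z) - 3.13)*exp(z)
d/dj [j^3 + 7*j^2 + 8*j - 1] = 3*j^2 + 14*j + 8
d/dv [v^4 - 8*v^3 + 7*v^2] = 2*v*(2*v^2 - 12*v + 7)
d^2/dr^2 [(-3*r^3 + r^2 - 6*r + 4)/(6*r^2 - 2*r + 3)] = 2*(-162*r^3 + 432*r^2 + 99*r - 83)/(216*r^6 - 216*r^5 + 396*r^4 - 224*r^3 + 198*r^2 - 54*r + 27)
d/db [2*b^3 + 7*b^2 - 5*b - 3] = 6*b^2 + 14*b - 5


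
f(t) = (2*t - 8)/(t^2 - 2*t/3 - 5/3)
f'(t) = (2/3 - 2*t)*(2*t - 8)/(t^2 - 2*t/3 - 5/3)^2 + 2/(t^2 - 2*t/3 - 5/3)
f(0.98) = 4.44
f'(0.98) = 2.75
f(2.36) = -1.41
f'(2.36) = 3.31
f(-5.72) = -0.56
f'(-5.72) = -0.14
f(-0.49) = 8.16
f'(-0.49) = -14.04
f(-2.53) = -2.03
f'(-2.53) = -1.50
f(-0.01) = 4.83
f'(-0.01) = -3.20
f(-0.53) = 8.78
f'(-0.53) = -16.61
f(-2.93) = -1.56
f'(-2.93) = -0.92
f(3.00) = -0.38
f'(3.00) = 0.75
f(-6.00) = -0.52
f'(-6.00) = -0.12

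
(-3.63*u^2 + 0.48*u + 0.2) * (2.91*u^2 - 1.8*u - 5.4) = -10.5633*u^4 + 7.9308*u^3 + 19.32*u^2 - 2.952*u - 1.08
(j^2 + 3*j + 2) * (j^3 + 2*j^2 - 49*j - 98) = j^5 + 5*j^4 - 41*j^3 - 241*j^2 - 392*j - 196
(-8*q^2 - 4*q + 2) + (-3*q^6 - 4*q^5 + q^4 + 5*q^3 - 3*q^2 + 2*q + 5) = -3*q^6 - 4*q^5 + q^4 + 5*q^3 - 11*q^2 - 2*q + 7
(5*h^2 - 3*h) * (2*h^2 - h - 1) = 10*h^4 - 11*h^3 - 2*h^2 + 3*h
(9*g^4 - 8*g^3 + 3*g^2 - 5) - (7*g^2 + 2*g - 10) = 9*g^4 - 8*g^3 - 4*g^2 - 2*g + 5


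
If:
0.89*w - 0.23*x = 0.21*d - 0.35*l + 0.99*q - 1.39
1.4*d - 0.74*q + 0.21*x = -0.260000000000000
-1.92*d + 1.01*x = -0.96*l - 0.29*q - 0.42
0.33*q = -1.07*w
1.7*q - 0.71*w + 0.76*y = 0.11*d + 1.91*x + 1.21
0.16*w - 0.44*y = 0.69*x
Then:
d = 0.29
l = -0.31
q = 0.94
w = -0.29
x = 0.15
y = -0.35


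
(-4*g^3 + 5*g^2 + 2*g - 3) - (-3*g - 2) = -4*g^3 + 5*g^2 + 5*g - 1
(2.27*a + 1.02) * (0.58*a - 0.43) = 1.3166*a^2 - 0.3845*a - 0.4386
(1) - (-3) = 4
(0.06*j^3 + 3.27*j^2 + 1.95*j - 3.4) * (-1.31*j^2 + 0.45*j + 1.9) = -0.0786*j^5 - 4.2567*j^4 - 0.969*j^3 + 11.5445*j^2 + 2.175*j - 6.46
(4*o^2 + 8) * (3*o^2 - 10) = 12*o^4 - 16*o^2 - 80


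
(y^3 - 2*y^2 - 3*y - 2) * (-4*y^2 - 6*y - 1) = -4*y^5 + 2*y^4 + 23*y^3 + 28*y^2 + 15*y + 2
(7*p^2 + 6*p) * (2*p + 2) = 14*p^3 + 26*p^2 + 12*p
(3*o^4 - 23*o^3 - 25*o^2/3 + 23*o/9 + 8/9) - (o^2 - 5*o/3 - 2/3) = 3*o^4 - 23*o^3 - 28*o^2/3 + 38*o/9 + 14/9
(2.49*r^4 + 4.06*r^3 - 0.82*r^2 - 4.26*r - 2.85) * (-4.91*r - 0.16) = -12.2259*r^5 - 20.333*r^4 + 3.3766*r^3 + 21.0478*r^2 + 14.6751*r + 0.456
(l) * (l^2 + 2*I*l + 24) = l^3 + 2*I*l^2 + 24*l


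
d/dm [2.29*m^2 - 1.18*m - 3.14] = 4.58*m - 1.18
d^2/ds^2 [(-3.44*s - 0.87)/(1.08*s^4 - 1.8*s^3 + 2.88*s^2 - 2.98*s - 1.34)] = (-48.148992*s^7 + 86.7024*s^6 - 80.333856*s^5 - 41.9644799999999*s^4 - 36.3672*s^3 + 13.161744*s^2 - 22.26312*s + 5.306312)/(1.259712*s^12 - 6.29856*s^11 + 20.575296*s^10 - 49.851936*s^9 + 84.937248*s^8 - 113.739552*s^7 + 107.317872*s^6 - 54.5508*s^5 + 6.07435199999998*s^4 + 32.842664*s^3 - 20.185224*s^2 - 16.052664*s - 2.406104)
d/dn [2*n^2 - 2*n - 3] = 4*n - 2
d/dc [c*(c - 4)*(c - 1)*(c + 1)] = 4*c^3 - 12*c^2 - 2*c + 4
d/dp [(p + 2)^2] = 2*p + 4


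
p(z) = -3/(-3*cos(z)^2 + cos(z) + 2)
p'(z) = -3*(-6*sin(z)*cos(z) + sin(z))/(-3*cos(z)^2 + cos(z) + 2)^2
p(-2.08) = -3.75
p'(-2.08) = 16.08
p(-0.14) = -61.69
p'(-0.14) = -874.60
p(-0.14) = -61.69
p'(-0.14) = -874.60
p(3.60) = 2.29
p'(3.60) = 4.94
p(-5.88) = -7.86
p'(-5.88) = 36.52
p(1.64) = -1.57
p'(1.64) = -1.15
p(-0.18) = -37.50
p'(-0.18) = -411.48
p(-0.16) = -47.34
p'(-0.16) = -585.90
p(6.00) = -15.43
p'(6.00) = -105.62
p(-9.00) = 2.14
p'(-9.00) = 4.07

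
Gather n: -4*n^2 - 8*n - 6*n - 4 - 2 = -4*n^2 - 14*n - 6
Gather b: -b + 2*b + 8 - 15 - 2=b - 9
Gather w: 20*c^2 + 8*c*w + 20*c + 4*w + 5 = 20*c^2 + 20*c + w*(8*c + 4) + 5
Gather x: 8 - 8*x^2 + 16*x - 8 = -8*x^2 + 16*x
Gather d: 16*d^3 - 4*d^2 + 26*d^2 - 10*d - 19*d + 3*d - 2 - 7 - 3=16*d^3 + 22*d^2 - 26*d - 12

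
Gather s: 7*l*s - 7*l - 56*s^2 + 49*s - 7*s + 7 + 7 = -7*l - 56*s^2 + s*(7*l + 42) + 14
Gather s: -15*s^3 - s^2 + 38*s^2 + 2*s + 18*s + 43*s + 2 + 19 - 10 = -15*s^3 + 37*s^2 + 63*s + 11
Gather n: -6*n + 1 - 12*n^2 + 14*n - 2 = -12*n^2 + 8*n - 1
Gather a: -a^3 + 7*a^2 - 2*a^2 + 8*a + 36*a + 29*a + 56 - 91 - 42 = -a^3 + 5*a^2 + 73*a - 77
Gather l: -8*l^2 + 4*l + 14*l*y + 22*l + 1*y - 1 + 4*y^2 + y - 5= -8*l^2 + l*(14*y + 26) + 4*y^2 + 2*y - 6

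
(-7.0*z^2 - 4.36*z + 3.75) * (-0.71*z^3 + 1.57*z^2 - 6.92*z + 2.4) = 4.97*z^5 - 7.8944*z^4 + 38.9323*z^3 + 19.2587*z^2 - 36.414*z + 9.0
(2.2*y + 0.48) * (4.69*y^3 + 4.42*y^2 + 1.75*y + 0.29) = 10.318*y^4 + 11.9752*y^3 + 5.9716*y^2 + 1.478*y + 0.1392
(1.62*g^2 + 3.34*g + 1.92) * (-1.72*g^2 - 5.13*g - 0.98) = -2.7864*g^4 - 14.0554*g^3 - 22.0242*g^2 - 13.1228*g - 1.8816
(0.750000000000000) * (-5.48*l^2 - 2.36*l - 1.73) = -4.11*l^2 - 1.77*l - 1.2975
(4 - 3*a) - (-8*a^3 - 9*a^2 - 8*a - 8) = 8*a^3 + 9*a^2 + 5*a + 12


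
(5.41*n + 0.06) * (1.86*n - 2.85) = 10.0626*n^2 - 15.3069*n - 0.171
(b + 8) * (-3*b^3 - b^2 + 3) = -3*b^4 - 25*b^3 - 8*b^2 + 3*b + 24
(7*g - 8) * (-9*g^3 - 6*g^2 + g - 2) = -63*g^4 + 30*g^3 + 55*g^2 - 22*g + 16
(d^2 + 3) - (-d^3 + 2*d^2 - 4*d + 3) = d^3 - d^2 + 4*d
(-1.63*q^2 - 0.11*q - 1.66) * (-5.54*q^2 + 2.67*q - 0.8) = 9.0302*q^4 - 3.7427*q^3 + 10.2067*q^2 - 4.3442*q + 1.328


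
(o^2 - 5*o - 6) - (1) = o^2 - 5*o - 7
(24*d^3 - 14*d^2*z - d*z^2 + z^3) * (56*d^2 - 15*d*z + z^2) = 1344*d^5 - 1144*d^4*z + 178*d^3*z^2 + 57*d^2*z^3 - 16*d*z^4 + z^5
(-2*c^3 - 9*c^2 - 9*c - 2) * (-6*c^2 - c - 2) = 12*c^5 + 56*c^4 + 67*c^3 + 39*c^2 + 20*c + 4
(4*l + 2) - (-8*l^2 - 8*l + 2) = 8*l^2 + 12*l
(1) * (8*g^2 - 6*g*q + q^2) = 8*g^2 - 6*g*q + q^2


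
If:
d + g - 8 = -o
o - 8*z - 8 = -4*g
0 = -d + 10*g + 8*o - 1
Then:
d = 16*z/25 + 189/25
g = 72*z/25 + 63/25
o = -88*z/25 - 52/25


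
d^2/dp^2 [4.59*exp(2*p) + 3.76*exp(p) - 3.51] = (18.36*exp(p) + 3.76)*exp(p)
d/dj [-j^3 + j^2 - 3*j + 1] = -3*j^2 + 2*j - 3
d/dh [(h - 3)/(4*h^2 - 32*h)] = (-h^2 + 6*h - 24)/(4*h^2*(h^2 - 16*h + 64))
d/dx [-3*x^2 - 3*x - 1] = -6*x - 3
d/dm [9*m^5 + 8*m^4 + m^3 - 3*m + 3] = 45*m^4 + 32*m^3 + 3*m^2 - 3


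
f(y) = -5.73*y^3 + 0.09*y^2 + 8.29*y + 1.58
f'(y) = -17.19*y^2 + 0.18*y + 8.29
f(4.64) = -530.43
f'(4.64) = -360.97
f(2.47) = -63.74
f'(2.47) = -96.14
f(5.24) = -776.93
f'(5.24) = -462.76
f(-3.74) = 271.59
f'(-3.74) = -232.83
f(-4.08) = 358.42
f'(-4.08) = -278.60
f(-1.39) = 5.62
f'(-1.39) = -25.17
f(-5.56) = 943.14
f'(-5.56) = -524.12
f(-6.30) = 1385.69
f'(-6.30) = -675.12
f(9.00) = -4093.69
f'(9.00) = -1382.48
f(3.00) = -127.45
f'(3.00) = -145.88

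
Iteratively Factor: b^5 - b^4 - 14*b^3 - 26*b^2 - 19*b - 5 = (b + 1)*(b^4 - 2*b^3 - 12*b^2 - 14*b - 5) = (b - 5)*(b + 1)*(b^3 + 3*b^2 + 3*b + 1) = (b - 5)*(b + 1)^2*(b^2 + 2*b + 1) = (b - 5)*(b + 1)^3*(b + 1)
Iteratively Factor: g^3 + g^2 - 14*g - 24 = (g + 2)*(g^2 - g - 12) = (g - 4)*(g + 2)*(g + 3)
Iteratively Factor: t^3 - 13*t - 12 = (t + 1)*(t^2 - t - 12) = (t - 4)*(t + 1)*(t + 3)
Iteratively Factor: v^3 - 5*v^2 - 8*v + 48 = (v + 3)*(v^2 - 8*v + 16) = (v - 4)*(v + 3)*(v - 4)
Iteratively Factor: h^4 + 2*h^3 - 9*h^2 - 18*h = (h)*(h^3 + 2*h^2 - 9*h - 18) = h*(h + 3)*(h^2 - h - 6) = h*(h - 3)*(h + 3)*(h + 2)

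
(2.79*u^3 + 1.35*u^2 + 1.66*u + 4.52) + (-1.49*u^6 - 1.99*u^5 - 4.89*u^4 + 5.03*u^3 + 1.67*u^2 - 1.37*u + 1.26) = -1.49*u^6 - 1.99*u^5 - 4.89*u^4 + 7.82*u^3 + 3.02*u^2 + 0.29*u + 5.78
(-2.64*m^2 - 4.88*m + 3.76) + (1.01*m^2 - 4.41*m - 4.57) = -1.63*m^2 - 9.29*m - 0.81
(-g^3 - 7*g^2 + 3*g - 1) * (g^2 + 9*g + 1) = -g^5 - 16*g^4 - 61*g^3 + 19*g^2 - 6*g - 1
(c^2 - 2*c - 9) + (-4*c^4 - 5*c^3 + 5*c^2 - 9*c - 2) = -4*c^4 - 5*c^3 + 6*c^2 - 11*c - 11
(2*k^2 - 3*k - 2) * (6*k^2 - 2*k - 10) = 12*k^4 - 22*k^3 - 26*k^2 + 34*k + 20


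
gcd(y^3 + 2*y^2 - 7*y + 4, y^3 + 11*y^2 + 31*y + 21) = 1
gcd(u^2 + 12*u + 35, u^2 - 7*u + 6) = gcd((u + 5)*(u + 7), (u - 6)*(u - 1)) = 1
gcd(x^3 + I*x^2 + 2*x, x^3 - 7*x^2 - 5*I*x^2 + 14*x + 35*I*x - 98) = x + 2*I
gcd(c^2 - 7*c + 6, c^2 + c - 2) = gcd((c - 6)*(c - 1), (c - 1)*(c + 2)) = c - 1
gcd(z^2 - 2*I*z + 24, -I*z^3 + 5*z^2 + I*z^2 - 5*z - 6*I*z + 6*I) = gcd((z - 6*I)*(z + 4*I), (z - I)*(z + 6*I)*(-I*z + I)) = 1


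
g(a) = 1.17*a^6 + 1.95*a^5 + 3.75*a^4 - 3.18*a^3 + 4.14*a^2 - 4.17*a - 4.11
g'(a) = 7.02*a^5 + 9.75*a^4 + 15.0*a^3 - 9.54*a^2 + 8.28*a - 4.17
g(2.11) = 234.78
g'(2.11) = 598.59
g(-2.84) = 611.55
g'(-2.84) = -1110.92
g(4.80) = 20988.70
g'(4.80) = 24537.60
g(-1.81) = 79.36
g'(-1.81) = -171.09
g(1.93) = 145.12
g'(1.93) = 407.38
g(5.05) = 27920.29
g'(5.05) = 31123.88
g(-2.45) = 293.74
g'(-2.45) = -570.70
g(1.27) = 11.86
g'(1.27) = 70.24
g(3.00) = 1565.31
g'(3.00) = 2835.42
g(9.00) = 759510.75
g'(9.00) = 488726.34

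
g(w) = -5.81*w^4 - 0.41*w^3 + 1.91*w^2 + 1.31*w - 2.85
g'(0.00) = 1.31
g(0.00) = -2.85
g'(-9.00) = 16809.26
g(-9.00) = -37680.45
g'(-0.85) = 11.45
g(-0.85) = -5.36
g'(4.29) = -1839.82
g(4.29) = -1962.36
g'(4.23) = -1763.50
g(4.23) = -1854.27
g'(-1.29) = 44.22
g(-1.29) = -16.57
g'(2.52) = -368.78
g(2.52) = -228.28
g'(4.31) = -1865.74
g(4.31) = -1999.41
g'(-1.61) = 88.96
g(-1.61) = -37.33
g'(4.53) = -2167.01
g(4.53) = -2442.47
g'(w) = -23.24*w^3 - 1.23*w^2 + 3.82*w + 1.31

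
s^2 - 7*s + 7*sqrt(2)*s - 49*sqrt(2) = (s - 7)*(s + 7*sqrt(2))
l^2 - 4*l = l*(l - 4)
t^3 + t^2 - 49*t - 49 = (t - 7)*(t + 1)*(t + 7)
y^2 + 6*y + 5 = (y + 1)*(y + 5)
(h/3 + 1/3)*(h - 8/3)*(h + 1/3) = h^3/3 - 4*h^2/9 - 29*h/27 - 8/27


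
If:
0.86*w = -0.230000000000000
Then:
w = -0.27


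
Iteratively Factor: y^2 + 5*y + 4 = (y + 1)*(y + 4)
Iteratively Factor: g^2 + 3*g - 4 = (g - 1)*(g + 4)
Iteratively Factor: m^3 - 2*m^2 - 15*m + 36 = (m - 3)*(m^2 + m - 12) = (m - 3)*(m + 4)*(m - 3)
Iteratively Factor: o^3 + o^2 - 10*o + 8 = (o - 2)*(o^2 + 3*o - 4) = (o - 2)*(o - 1)*(o + 4)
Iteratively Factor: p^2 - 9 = (p + 3)*(p - 3)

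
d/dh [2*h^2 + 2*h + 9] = 4*h + 2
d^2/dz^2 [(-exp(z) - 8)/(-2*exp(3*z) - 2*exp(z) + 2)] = (-((exp(z) + 8)*(9*exp(2*z) + 1) + 2*(3*exp(2*z) + 1)*exp(z))*(exp(3*z) + exp(z) - 1) + 2*(exp(z) + 8)*(3*exp(2*z) + 1)^2*exp(z) + (exp(3*z) + exp(z) - 1)^2)*exp(z)/(2*(exp(3*z) + exp(z) - 1)^3)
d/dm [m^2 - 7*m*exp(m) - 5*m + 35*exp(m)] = -7*m*exp(m) + 2*m + 28*exp(m) - 5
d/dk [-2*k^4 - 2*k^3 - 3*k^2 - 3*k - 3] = -8*k^3 - 6*k^2 - 6*k - 3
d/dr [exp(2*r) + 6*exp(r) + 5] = 2*(exp(r) + 3)*exp(r)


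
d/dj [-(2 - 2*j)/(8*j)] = 1/(4*j^2)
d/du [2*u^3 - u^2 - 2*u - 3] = 6*u^2 - 2*u - 2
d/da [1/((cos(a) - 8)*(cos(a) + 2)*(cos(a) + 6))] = (3*cos(a)^2 - 52)*sin(a)/((cos(a) - 8)^2*(cos(a) + 2)^2*(cos(a) + 6)^2)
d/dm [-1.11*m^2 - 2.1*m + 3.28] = -2.22*m - 2.1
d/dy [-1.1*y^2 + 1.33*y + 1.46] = 1.33 - 2.2*y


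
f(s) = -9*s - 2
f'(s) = -9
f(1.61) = -16.49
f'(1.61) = -9.00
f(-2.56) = 21.04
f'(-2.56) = -9.00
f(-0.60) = 3.40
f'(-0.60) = -9.00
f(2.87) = -27.83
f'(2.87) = -9.00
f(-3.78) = 32.02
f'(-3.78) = -9.00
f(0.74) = -8.66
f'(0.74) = -9.00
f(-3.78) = 32.02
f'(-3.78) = -9.00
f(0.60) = -7.40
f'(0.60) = -9.00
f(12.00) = -110.00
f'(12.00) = -9.00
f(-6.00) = 52.00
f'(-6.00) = -9.00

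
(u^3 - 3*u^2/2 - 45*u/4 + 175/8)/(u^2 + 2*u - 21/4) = (4*u^2 - 20*u + 25)/(2*(2*u - 3))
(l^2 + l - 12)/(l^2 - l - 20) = (l - 3)/(l - 5)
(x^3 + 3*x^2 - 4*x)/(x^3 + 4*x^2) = (x - 1)/x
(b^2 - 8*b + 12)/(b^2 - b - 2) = (b - 6)/(b + 1)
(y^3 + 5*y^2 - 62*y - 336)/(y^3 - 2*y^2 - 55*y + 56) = (y + 6)/(y - 1)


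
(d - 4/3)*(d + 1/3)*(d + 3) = d^3 + 2*d^2 - 31*d/9 - 4/3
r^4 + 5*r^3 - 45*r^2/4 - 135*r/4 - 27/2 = (r - 3)*(r + 1/2)*(r + 3/2)*(r + 6)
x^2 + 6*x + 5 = (x + 1)*(x + 5)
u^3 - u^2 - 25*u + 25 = (u - 5)*(u - 1)*(u + 5)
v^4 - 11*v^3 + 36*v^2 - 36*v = v*(v - 6)*(v - 3)*(v - 2)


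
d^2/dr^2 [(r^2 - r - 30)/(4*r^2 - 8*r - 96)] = 1/(2*(r^3 + 12*r^2 + 48*r + 64))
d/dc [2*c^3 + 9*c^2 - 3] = 6*c*(c + 3)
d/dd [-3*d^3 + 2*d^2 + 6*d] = -9*d^2 + 4*d + 6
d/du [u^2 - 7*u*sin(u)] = -7*u*cos(u) + 2*u - 7*sin(u)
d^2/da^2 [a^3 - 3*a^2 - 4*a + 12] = 6*a - 6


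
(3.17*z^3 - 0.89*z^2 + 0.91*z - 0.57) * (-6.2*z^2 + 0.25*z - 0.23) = -19.654*z^5 + 6.3105*z^4 - 6.5936*z^3 + 3.9662*z^2 - 0.3518*z + 0.1311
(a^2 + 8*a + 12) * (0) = 0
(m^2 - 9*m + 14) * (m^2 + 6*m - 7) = m^4 - 3*m^3 - 47*m^2 + 147*m - 98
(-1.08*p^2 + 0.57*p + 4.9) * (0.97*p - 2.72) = -1.0476*p^3 + 3.4905*p^2 + 3.2026*p - 13.328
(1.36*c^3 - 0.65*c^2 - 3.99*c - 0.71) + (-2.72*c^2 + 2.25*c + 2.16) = 1.36*c^3 - 3.37*c^2 - 1.74*c + 1.45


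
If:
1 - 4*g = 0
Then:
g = 1/4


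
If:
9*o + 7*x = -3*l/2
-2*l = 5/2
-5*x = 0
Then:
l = -5/4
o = 5/24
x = 0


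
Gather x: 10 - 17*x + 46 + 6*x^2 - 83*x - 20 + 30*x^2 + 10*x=36*x^2 - 90*x + 36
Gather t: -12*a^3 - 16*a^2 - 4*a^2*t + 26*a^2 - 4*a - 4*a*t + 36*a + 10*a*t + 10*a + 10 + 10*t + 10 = -12*a^3 + 10*a^2 + 42*a + t*(-4*a^2 + 6*a + 10) + 20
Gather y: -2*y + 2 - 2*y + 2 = 4 - 4*y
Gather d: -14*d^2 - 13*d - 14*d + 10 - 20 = -14*d^2 - 27*d - 10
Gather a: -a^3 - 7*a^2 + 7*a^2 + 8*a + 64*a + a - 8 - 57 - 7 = -a^3 + 73*a - 72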